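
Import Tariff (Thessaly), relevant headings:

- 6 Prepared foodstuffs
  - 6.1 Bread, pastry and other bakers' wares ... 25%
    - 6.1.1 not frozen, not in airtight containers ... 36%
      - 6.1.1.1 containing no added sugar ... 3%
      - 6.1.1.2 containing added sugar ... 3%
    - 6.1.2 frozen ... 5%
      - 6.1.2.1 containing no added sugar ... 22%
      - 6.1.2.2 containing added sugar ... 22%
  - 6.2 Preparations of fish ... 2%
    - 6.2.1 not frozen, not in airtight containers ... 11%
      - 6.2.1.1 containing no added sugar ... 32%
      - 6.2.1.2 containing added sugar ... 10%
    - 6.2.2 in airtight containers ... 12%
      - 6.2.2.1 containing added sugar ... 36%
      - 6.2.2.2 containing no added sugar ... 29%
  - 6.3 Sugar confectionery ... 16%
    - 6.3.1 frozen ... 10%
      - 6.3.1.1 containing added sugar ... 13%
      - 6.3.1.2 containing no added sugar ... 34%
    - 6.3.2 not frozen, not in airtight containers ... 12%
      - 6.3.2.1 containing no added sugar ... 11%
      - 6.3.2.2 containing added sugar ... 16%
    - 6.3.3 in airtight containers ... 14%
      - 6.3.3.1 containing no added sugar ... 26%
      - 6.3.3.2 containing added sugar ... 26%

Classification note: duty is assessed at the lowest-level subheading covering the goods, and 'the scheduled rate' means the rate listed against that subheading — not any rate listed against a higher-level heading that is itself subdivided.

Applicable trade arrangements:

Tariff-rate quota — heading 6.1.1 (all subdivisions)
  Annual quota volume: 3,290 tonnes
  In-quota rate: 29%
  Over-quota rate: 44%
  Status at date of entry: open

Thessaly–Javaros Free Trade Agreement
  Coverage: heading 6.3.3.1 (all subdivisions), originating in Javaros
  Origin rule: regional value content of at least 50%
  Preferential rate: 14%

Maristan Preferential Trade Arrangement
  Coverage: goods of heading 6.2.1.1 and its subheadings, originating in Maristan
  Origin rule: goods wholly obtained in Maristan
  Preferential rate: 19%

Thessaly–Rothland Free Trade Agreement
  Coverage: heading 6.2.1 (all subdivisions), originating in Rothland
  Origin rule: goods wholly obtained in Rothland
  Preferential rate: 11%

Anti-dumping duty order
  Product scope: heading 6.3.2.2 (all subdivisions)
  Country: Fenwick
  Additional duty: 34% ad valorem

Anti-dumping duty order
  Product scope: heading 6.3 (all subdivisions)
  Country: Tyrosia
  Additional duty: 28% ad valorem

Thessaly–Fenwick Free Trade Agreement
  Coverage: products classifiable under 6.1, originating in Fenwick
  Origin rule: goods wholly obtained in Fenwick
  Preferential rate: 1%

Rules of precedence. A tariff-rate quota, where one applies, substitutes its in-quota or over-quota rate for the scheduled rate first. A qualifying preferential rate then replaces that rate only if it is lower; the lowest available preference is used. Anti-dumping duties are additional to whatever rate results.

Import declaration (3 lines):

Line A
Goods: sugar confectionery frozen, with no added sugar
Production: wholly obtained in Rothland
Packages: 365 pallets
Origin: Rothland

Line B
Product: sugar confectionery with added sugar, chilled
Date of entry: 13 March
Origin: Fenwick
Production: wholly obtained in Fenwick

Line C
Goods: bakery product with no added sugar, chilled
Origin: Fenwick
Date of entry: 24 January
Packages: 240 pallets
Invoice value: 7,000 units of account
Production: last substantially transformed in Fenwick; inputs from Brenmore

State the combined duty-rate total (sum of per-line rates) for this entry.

Line A: sugar confectionery → 6.3; frozen → 6.3.1; with no added sugar → 6.3.1.2. Scheduled 34%. Rothland agreement on 6.2.1: 6.3.1.2 not covered. → 34%.
Line B: sugar confectionery → 6.3; chilled → 6.3.2; with added sugar → 6.3.2.2. Scheduled 16%. Fenwick agreement on 6.1: 6.3.2.2 not covered; anti-dumping (Fenwick, 6.3.2.2): +34%; total 16% + 34% = 50%. → 50%.
Line C: bakery product → 6.1; chilled → 6.1.1; with no added sugar → 6.1.1.1. Scheduled 3%. quota on 6.1.1 open → in-quota 29%; Fenwick agreement on 6.1: not wholly obtained. → 29%.
Sum: 34% + 50% + 29% = 113%.

113%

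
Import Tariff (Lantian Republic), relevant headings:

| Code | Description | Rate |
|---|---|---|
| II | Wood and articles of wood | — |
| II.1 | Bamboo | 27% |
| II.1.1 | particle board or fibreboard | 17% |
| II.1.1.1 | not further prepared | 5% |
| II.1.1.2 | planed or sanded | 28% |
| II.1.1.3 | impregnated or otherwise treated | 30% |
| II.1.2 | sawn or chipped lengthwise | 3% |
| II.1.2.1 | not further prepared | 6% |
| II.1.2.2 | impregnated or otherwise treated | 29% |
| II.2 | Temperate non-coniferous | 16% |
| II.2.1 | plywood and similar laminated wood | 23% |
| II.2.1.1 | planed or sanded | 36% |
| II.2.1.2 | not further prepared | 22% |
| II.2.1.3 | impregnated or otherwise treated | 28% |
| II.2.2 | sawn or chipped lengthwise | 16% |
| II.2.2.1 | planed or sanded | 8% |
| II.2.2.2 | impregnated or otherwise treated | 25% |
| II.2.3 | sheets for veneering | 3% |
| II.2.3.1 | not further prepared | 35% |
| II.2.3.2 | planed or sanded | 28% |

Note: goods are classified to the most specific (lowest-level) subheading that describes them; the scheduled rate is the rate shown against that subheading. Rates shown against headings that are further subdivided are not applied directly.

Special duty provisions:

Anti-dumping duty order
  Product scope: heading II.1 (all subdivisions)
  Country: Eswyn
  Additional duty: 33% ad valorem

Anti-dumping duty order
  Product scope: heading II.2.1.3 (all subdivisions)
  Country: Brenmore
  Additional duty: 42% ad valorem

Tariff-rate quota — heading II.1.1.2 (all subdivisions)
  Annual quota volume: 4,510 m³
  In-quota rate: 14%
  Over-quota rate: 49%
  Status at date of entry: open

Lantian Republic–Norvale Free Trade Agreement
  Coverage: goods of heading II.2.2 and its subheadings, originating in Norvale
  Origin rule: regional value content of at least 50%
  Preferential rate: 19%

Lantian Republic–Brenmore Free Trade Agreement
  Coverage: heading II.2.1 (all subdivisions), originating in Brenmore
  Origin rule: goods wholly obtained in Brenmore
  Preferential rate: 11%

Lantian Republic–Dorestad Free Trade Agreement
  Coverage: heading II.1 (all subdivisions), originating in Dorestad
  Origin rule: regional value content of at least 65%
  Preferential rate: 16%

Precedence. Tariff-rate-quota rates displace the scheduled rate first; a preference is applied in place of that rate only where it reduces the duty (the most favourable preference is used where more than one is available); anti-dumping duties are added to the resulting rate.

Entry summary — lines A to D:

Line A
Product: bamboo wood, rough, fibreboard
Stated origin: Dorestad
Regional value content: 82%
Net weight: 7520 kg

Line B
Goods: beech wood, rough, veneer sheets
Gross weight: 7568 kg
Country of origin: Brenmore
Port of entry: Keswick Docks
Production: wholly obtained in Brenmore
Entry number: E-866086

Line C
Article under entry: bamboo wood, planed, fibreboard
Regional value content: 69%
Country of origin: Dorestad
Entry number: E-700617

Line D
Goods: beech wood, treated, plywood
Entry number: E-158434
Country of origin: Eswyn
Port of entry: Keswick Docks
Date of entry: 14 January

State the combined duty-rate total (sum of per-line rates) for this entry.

82%

Line A: bamboo → II.1; fibreboard → II.1.1; rough → II.1.1.1. Scheduled 5%. Dorestad agreement on II.1: RVC ≥ 65% → 16% available; preference 16% not lower than 5% → no reduction. → 5%.
Line B: beech → II.2; veneer sheets → II.2.3; rough → II.2.3.1. Scheduled 35%. Brenmore agreement on II.2.1: II.2.3.1 not covered. → 35%.
Line C: bamboo → II.1; fibreboard → II.1.1; planed → II.1.1.2. Scheduled 28%. quota on II.1.1.2 open → in-quota 14%; Dorestad agreement on II.1: RVC ≥ 65% → 16% available; preference 16% not lower than 14% → no reduction. → 14%.
Line D: beech → II.2; plywood → II.2.1; treated → II.2.1.3. Scheduled 28%. No special measure applies. → 28%.
Sum: 5% + 35% + 14% + 28% = 82%.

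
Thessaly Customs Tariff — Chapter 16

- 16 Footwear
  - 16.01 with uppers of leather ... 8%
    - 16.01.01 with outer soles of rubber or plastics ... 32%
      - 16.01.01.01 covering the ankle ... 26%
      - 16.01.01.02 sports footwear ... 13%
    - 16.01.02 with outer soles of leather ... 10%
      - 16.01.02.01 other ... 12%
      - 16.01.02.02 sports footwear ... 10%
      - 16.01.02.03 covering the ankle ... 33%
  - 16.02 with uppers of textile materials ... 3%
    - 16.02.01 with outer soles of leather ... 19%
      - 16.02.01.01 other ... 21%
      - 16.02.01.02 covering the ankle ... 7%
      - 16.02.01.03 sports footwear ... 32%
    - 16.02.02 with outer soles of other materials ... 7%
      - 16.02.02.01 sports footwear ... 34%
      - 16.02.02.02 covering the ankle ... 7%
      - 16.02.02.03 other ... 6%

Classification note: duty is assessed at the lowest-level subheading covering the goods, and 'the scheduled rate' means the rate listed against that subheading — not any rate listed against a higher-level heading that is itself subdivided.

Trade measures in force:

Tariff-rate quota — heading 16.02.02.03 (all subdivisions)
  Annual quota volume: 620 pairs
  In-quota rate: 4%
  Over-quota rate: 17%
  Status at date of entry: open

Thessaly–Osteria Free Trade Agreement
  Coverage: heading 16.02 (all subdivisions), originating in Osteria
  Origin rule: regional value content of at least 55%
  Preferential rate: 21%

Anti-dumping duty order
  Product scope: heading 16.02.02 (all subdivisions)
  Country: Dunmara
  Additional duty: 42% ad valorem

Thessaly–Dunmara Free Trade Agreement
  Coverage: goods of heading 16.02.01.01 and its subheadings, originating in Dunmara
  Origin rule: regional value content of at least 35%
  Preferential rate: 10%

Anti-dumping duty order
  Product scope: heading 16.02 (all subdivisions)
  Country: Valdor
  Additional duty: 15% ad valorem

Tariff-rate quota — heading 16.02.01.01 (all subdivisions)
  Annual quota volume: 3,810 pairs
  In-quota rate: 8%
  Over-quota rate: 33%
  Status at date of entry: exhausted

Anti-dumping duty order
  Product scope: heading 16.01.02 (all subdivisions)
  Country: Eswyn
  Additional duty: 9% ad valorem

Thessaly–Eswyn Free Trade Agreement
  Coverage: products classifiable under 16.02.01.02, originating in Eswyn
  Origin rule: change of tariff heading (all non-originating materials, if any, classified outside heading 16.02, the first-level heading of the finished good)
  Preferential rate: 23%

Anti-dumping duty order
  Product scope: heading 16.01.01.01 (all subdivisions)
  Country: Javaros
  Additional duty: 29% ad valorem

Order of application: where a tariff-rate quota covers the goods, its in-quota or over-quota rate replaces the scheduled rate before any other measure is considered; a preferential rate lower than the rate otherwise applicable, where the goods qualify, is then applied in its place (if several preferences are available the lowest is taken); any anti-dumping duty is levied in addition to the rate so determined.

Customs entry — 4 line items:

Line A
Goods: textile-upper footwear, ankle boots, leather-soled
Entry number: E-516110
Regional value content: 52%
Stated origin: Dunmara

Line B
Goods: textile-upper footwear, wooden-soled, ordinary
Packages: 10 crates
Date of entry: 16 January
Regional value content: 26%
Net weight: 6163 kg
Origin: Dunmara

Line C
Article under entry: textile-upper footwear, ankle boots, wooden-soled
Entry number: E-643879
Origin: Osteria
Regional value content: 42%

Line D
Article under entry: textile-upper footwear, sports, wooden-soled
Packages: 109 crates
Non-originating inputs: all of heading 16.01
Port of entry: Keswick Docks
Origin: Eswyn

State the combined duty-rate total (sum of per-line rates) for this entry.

94%

Line A: textile-upper → 16.02; leather-soled → 16.02.01; ankle boots → 16.02.01.02. Scheduled 7%. Dunmara agreement on 16.02.01.01: 16.02.01.02 not covered. → 7%.
Line B: textile-upper → 16.02; wooden-soled → 16.02.02; ordinary → 16.02.02.03. Scheduled 6%. quota on 16.02.02.03 open → in-quota 4%; Dunmara agreement on 16.02.01.01: 16.02.02.03 not covered; anti-dumping (Dunmara, 16.02.02): +42%; total 4% + 42% = 46%. → 46%.
Line C: textile-upper → 16.02; wooden-soled → 16.02.02; ankle boots → 16.02.02.02. Scheduled 7%. Osteria agreement on 16.02: RVC < 55%. → 7%.
Line D: textile-upper → 16.02; wooden-soled → 16.02.02; sports → 16.02.02.01. Scheduled 34%. Eswyn agreement on 16.02.01.02: 16.02.02.01 not covered. → 34%.
Sum: 7% + 46% + 7% + 34% = 94%.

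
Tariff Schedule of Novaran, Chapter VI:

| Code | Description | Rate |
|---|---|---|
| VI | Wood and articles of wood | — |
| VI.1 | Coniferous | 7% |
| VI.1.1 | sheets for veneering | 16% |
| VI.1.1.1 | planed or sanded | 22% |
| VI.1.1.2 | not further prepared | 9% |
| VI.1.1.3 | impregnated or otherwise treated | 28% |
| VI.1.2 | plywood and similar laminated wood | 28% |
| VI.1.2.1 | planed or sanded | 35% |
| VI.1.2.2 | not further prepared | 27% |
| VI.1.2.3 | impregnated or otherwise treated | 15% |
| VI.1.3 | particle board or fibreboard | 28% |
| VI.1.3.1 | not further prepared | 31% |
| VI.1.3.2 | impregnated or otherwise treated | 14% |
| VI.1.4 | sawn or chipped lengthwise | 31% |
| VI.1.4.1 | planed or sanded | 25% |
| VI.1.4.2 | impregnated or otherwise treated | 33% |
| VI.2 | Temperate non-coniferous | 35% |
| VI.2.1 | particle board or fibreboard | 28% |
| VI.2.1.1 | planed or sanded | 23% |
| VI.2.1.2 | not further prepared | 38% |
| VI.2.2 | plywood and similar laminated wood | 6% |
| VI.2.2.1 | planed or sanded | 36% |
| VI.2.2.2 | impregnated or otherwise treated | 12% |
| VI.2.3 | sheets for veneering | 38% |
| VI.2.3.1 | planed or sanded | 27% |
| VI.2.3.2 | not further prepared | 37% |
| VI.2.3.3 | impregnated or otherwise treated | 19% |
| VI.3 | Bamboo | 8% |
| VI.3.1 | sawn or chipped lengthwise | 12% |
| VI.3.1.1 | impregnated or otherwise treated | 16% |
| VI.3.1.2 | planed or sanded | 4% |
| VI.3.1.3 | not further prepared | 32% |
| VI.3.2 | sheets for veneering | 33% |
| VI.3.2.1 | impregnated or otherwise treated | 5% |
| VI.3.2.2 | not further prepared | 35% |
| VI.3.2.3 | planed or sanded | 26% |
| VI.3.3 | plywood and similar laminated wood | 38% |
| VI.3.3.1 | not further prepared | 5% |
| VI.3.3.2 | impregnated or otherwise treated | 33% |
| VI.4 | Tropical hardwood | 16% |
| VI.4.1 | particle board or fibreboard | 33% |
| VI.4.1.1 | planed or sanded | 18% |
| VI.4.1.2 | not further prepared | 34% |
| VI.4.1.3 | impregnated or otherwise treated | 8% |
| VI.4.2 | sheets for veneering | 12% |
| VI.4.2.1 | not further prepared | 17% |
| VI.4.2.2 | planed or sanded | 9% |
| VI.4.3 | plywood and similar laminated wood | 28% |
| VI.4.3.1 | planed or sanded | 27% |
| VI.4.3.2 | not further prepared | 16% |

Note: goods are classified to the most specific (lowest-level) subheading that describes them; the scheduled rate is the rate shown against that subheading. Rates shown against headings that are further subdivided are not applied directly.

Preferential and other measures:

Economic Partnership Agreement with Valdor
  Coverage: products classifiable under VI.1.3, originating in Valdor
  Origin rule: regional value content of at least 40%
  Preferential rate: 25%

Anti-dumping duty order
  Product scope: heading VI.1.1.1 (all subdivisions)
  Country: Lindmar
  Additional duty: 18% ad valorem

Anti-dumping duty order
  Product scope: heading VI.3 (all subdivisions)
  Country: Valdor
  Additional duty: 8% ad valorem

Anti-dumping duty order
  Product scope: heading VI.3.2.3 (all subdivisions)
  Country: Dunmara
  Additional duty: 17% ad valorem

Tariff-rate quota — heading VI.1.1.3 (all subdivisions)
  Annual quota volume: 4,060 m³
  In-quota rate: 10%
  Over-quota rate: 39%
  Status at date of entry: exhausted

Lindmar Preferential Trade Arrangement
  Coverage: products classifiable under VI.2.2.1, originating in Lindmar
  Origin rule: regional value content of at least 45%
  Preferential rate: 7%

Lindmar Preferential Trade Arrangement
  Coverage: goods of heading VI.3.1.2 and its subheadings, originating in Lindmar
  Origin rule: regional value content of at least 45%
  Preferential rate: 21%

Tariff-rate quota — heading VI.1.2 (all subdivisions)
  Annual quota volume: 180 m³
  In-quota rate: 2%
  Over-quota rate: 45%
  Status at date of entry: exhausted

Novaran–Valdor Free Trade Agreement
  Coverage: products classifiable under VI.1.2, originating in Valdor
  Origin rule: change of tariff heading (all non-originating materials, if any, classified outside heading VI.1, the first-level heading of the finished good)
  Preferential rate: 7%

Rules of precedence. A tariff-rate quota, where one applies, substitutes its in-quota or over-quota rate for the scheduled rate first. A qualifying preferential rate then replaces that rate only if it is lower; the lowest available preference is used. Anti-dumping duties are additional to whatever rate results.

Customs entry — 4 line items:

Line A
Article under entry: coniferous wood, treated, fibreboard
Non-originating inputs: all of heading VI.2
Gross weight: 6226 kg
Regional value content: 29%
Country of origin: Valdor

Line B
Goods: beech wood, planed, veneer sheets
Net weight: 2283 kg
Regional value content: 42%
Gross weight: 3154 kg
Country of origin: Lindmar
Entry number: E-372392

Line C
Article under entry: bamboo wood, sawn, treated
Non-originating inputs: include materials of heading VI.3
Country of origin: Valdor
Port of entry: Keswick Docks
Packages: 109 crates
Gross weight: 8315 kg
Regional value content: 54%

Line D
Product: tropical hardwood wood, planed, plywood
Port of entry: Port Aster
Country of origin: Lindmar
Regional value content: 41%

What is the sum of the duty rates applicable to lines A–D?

Line A: coniferous → VI.1; fibreboard → VI.1.3; treated → VI.1.3.2. Scheduled 14%. Valdor agreement on VI.1.3: RVC < 40%; Valdor agreement on VI.1.2: VI.1.3.2 not covered. → 14%.
Line B: beech → VI.2; veneer sheets → VI.2.3; planed → VI.2.3.1. Scheduled 27%. Lindmar agreement on VI.2.2.1: VI.2.3.1 not covered; Lindmar agreement on VI.3.1.2: VI.2.3.1 not covered. → 27%.
Line C: bamboo → VI.3; sawn → VI.3.1; treated → VI.3.1.1. Scheduled 16%. Valdor agreement on VI.1.3: VI.3.1.1 not covered; Valdor agreement on VI.1.2: VI.3.1.1 not covered; anti-dumping (Valdor, VI.3): +8%; total 16% + 8% = 24%. → 24%.
Line D: tropical hardwood → VI.4; plywood → VI.4.3; planed → VI.4.3.1. Scheduled 27%. Lindmar agreement on VI.2.2.1: VI.4.3.1 not covered; Lindmar agreement on VI.3.1.2: VI.4.3.1 not covered. → 27%.
Sum: 14% + 27% + 24% + 27% = 92%.

92%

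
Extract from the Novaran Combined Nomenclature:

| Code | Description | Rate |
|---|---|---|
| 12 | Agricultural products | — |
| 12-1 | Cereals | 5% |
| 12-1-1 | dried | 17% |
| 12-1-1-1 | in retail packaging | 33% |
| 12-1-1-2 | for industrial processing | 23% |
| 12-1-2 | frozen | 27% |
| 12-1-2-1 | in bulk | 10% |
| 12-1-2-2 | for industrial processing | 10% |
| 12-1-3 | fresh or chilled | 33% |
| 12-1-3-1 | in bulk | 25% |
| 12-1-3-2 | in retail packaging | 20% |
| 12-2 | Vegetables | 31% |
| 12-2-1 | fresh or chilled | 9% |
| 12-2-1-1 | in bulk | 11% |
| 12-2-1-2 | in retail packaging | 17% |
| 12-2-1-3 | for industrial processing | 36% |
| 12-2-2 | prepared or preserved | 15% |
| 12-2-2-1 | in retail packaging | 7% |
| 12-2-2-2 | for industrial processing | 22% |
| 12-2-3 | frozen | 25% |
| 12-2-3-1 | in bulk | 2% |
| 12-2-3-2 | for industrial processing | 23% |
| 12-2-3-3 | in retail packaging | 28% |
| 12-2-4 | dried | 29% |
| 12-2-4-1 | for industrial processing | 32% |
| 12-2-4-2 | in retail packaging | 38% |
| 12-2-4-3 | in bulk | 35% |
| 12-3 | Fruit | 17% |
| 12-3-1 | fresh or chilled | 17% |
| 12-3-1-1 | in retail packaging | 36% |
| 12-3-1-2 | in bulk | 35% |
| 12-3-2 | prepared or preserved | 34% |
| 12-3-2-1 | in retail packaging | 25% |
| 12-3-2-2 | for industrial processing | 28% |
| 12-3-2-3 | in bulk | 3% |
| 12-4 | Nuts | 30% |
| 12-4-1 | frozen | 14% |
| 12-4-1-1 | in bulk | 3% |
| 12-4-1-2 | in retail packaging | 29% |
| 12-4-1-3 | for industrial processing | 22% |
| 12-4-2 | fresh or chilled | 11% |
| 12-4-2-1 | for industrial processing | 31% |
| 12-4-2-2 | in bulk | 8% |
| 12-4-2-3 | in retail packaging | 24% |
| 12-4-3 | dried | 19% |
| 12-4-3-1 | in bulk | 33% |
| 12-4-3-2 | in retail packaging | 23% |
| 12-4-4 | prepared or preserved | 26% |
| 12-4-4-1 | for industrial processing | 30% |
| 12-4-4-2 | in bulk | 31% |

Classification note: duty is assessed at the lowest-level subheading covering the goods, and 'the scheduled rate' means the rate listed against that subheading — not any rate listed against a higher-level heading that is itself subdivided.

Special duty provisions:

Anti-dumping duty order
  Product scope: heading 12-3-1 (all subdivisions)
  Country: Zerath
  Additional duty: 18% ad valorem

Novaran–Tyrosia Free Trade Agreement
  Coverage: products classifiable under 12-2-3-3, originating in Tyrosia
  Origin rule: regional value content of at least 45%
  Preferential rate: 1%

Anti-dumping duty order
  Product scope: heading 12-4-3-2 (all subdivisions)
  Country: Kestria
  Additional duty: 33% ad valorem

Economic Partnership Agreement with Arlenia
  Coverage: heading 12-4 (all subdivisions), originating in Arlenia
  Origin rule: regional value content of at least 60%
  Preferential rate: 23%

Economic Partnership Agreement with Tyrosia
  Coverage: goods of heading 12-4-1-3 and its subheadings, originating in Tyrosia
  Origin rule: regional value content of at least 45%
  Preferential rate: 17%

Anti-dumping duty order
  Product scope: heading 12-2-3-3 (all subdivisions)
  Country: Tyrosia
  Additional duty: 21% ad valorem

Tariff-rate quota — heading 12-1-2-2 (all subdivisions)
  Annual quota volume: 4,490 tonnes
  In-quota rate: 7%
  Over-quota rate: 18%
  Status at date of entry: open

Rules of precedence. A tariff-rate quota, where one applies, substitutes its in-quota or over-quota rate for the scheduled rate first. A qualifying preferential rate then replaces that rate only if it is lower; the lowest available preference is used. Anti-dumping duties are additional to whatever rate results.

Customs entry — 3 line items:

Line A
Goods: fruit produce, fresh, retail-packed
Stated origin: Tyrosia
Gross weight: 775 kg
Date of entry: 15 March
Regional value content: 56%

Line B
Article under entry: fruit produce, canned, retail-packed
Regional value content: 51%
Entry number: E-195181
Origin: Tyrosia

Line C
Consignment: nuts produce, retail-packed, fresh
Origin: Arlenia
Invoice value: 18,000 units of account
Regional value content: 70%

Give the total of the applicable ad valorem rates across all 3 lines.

84%

Line A: fruit → 12-3; fresh → 12-3-1; retail-packed → 12-3-1-1. Scheduled 36%. Tyrosia agreement on 12-2-3-3: 12-3-1-1 not covered; Tyrosia agreement on 12-4-1-3: 12-3-1-1 not covered. → 36%.
Line B: fruit → 12-3; canned → 12-3-2; retail-packed → 12-3-2-1. Scheduled 25%. Tyrosia agreement on 12-2-3-3: 12-3-2-1 not covered; Tyrosia agreement on 12-4-1-3: 12-3-2-1 not covered. → 25%.
Line C: nuts → 12-4; fresh → 12-4-2; retail-packed → 12-4-2-3. Scheduled 24%. Arlenia agreement on 12-4: RVC ≥ 60% → 23% available; preferential 23%. → 23%.
Sum: 36% + 25% + 23% = 84%.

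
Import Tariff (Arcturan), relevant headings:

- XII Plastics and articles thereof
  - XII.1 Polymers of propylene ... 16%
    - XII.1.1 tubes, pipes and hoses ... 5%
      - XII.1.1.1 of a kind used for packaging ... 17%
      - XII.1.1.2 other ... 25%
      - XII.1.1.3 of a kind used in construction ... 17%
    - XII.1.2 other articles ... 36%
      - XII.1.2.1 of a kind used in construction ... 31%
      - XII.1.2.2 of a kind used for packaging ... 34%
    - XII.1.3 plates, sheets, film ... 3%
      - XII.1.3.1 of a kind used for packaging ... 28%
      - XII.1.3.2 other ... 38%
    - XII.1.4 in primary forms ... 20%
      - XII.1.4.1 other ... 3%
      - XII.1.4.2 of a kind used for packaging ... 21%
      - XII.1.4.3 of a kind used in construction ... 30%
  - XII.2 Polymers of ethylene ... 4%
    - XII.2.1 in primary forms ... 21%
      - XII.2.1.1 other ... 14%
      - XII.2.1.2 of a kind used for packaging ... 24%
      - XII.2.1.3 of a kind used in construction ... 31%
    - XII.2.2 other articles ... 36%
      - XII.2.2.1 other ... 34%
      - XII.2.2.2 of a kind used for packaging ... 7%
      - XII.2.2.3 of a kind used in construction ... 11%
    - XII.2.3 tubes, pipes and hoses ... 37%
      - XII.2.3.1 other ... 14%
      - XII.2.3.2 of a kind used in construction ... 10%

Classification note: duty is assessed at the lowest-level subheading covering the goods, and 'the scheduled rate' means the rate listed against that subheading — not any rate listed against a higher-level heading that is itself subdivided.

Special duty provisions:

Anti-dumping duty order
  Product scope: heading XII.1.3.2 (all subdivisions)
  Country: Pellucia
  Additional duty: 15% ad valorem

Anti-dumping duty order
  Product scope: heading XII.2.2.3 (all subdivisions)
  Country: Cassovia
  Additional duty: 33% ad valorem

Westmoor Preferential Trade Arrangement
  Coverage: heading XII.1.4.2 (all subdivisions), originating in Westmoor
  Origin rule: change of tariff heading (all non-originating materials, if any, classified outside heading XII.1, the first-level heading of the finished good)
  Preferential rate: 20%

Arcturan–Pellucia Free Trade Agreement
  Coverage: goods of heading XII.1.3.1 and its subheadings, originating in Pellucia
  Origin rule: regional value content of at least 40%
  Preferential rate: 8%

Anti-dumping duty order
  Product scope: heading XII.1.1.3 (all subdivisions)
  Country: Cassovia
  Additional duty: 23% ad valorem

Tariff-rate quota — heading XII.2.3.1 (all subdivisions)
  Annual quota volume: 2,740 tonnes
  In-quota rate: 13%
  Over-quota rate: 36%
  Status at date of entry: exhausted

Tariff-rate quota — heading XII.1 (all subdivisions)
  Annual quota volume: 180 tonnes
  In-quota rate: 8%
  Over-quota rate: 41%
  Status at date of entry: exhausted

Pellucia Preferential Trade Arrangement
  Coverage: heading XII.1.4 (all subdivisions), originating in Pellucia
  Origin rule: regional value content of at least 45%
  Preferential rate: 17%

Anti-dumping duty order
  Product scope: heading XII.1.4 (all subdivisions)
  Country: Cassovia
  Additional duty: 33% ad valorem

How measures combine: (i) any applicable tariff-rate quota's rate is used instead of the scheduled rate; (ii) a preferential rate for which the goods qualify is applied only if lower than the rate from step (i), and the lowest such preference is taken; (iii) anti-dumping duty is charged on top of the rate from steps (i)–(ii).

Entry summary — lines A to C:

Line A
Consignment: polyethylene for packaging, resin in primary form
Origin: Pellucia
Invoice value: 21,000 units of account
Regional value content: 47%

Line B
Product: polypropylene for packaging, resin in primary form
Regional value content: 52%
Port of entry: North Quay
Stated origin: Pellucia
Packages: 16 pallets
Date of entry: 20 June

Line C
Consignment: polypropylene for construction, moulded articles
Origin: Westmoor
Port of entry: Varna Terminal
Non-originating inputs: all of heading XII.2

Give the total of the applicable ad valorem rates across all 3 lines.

Line A: polyethylene → XII.2; resin in primary form → XII.2.1; for packaging → XII.2.1.2. Scheduled 24%. Pellucia agreement on XII.1.3.1: XII.2.1.2 not covered; Pellucia agreement on XII.1.4: XII.2.1.2 not covered. → 24%.
Line B: polypropylene → XII.1; resin in primary form → XII.1.4; for packaging → XII.1.4.2. Scheduled 21%. quota on XII.1 exhausted → over-quota 41%; Pellucia agreement on XII.1.3.1: XII.1.4.2 not covered; Pellucia agreement on XII.1.4: RVC ≥ 45% → 17% available; preferential 17%. → 17%.
Line C: polypropylene → XII.1; moulded articles → XII.1.2; for construction → XII.1.2.1. Scheduled 31%. quota on XII.1 exhausted → over-quota 41%; Westmoor agreement on XII.1.4.2: XII.1.2.1 not covered. → 41%.
Sum: 24% + 17% + 41% = 82%.

82%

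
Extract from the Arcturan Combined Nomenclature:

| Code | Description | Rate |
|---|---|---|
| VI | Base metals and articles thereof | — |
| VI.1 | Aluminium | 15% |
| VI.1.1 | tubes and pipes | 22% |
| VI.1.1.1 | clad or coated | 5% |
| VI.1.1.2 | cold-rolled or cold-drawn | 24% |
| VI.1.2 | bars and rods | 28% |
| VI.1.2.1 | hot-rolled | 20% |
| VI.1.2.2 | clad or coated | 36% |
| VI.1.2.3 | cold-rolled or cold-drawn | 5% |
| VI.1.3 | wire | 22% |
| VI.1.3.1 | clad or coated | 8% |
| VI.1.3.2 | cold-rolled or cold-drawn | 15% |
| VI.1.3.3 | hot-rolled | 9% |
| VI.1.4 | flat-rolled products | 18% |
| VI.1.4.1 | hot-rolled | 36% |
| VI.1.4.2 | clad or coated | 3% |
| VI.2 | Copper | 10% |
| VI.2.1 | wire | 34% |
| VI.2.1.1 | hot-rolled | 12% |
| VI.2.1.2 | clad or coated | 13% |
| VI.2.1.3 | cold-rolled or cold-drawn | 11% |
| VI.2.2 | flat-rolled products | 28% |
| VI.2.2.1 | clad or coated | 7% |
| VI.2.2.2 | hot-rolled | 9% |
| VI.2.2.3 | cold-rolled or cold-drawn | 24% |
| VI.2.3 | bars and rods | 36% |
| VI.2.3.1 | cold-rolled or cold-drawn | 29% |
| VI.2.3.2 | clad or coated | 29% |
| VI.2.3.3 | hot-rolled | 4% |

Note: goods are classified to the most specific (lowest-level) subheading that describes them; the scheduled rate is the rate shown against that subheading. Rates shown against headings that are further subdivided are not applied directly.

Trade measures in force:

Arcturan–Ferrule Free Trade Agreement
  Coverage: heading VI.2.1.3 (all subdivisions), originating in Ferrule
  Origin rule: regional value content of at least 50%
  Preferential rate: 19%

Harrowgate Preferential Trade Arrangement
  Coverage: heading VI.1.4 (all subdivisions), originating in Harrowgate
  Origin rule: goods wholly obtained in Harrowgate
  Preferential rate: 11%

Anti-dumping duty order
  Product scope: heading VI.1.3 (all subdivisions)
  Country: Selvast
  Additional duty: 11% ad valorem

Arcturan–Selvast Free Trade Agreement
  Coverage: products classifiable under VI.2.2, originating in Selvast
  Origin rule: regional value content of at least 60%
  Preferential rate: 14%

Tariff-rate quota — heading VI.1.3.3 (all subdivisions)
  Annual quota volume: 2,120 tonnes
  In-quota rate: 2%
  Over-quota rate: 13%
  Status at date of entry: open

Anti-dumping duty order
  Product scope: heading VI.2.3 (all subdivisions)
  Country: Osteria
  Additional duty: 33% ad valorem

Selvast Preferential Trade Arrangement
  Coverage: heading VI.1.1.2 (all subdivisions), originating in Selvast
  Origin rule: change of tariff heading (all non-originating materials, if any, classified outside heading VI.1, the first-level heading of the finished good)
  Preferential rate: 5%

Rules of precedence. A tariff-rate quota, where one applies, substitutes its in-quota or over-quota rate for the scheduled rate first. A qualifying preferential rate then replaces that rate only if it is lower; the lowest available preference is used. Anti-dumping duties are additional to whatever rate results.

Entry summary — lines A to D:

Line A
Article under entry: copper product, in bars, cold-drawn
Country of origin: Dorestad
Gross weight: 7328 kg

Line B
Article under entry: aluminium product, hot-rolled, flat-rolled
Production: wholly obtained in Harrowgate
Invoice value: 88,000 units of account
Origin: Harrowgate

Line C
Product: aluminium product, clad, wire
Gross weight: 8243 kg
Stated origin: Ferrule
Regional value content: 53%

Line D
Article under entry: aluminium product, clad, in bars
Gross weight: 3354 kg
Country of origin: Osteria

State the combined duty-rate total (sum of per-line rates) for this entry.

84%

Line A: copper → VI.2; in bars → VI.2.3; cold-drawn → VI.2.3.1. Scheduled 29%. No special measure applies. → 29%.
Line B: aluminium → VI.1; flat-rolled → VI.1.4; hot-rolled → VI.1.4.1. Scheduled 36%. Harrowgate agreement on VI.1.4: wholly obtained → 11% available; preferential 11%. → 11%.
Line C: aluminium → VI.1; wire → VI.1.3; clad → VI.1.3.1. Scheduled 8%. Ferrule agreement on VI.2.1.3: VI.1.3.1 not covered. → 8%.
Line D: aluminium → VI.1; in bars → VI.1.2; clad → VI.1.2.2. Scheduled 36%. No special measure applies. → 36%.
Sum: 29% + 11% + 8% + 36% = 84%.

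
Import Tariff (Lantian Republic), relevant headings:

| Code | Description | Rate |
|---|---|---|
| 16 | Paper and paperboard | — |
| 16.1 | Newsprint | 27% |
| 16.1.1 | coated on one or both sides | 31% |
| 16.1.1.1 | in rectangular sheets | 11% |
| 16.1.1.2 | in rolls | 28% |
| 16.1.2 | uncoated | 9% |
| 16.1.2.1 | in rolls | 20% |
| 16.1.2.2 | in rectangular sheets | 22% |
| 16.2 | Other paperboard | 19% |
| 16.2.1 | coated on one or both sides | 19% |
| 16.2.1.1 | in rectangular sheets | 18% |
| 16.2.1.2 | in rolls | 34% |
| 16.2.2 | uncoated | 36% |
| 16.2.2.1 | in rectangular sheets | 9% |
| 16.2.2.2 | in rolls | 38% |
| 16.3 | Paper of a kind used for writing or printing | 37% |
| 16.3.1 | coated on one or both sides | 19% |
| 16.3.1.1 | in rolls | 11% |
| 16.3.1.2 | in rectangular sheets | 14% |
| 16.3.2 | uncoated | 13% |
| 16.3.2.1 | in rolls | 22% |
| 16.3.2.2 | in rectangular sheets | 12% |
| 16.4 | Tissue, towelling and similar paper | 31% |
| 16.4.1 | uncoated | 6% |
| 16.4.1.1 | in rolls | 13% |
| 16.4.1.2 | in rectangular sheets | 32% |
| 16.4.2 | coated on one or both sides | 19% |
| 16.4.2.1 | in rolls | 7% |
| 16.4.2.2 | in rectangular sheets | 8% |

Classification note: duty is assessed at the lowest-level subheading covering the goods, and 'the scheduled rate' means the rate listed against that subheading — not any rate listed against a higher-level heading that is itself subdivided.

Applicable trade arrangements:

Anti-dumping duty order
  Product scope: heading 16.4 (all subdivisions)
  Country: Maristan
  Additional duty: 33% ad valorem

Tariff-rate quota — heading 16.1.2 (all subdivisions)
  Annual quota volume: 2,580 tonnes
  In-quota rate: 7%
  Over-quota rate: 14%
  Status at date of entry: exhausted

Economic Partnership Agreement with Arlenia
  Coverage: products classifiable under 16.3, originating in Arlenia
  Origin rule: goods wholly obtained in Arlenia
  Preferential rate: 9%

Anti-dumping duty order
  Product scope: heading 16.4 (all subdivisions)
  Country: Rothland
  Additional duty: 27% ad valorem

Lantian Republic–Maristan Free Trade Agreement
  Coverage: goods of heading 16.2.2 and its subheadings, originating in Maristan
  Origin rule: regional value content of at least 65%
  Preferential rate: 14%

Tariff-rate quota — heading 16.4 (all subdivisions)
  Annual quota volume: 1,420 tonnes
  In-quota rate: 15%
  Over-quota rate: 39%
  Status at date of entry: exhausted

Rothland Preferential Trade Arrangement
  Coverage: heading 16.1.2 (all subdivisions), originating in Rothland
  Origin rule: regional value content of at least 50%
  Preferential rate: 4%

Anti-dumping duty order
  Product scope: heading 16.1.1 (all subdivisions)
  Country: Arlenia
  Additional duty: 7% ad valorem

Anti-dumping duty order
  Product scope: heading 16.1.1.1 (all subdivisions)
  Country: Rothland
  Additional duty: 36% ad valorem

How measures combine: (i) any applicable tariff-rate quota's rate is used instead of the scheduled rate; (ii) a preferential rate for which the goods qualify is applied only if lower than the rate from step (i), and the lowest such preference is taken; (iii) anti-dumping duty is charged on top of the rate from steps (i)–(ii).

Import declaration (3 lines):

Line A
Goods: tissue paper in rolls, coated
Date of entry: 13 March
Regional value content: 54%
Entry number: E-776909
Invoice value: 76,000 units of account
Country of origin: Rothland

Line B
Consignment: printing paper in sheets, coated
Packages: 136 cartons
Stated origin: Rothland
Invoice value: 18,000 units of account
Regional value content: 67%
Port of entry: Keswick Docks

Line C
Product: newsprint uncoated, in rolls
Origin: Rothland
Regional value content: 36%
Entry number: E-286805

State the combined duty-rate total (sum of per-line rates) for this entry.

Line A: tissue paper → 16.4; coated → 16.4.2; in rolls → 16.4.2.1. Scheduled 7%. quota on 16.4 exhausted → over-quota 39%; Rothland agreement on 16.1.2: 16.4.2.1 not covered; anti-dumping (Rothland, 16.4): +27%; total 39% + 27% = 66%. → 66%.
Line B: printing paper → 16.3; coated → 16.3.1; in sheets → 16.3.1.2. Scheduled 14%. Rothland agreement on 16.1.2: 16.3.1.2 not covered. → 14%.
Line C: newsprint → 16.1; uncoated → 16.1.2; in rolls → 16.1.2.1. Scheduled 20%. quota on 16.1.2 exhausted → over-quota 14%; Rothland agreement on 16.1.2: RVC < 50%. → 14%.
Sum: 66% + 14% + 14% = 94%.

94%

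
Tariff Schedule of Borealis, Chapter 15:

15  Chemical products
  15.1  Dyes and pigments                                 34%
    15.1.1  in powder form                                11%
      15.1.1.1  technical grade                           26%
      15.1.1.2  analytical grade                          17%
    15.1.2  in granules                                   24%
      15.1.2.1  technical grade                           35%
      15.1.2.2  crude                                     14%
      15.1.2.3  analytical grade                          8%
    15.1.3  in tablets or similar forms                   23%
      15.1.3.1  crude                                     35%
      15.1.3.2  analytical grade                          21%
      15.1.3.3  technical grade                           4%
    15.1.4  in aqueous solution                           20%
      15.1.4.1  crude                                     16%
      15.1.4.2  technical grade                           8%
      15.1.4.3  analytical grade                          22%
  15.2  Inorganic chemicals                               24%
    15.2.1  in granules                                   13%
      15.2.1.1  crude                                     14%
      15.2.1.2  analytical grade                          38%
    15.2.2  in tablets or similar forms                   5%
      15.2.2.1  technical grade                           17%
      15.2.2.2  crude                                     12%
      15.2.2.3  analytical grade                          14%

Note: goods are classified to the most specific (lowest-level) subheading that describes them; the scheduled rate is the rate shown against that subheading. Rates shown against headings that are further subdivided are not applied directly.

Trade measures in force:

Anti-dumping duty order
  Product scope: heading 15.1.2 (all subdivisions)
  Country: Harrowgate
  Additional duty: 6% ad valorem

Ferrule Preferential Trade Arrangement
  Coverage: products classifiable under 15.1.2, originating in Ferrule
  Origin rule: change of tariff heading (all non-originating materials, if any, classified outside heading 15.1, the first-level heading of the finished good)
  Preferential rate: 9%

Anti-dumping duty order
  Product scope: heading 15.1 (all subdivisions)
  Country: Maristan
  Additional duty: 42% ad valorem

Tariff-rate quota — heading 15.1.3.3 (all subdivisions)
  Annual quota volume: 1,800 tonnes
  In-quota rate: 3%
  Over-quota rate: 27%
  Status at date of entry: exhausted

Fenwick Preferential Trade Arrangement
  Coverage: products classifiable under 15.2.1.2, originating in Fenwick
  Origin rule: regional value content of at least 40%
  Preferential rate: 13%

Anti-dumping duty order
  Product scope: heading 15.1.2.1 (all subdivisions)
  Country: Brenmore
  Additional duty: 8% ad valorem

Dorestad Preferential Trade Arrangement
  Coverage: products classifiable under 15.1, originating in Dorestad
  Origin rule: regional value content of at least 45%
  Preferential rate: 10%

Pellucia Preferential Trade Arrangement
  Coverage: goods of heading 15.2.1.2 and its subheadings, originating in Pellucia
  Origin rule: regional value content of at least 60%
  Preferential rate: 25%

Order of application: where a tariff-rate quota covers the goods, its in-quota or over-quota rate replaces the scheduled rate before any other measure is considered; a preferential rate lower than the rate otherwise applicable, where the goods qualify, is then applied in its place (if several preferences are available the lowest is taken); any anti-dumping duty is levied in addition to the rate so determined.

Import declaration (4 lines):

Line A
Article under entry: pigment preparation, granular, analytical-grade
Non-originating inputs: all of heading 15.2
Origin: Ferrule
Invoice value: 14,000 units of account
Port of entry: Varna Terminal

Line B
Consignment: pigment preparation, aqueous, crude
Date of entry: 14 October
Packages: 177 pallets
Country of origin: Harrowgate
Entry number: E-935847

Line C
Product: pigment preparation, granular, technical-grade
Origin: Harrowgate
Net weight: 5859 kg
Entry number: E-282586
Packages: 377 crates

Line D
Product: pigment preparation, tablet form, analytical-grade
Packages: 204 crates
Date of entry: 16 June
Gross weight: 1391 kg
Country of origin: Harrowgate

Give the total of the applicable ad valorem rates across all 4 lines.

86%

Line A: pigment → 15.1; granular → 15.1.2; analytical-grade → 15.1.2.3. Scheduled 8%. Ferrule agreement on 15.1.2: CTH met → 9% available; preference 9% not lower than 8% → no reduction. → 8%.
Line B: pigment → 15.1; aqueous → 15.1.4; crude → 15.1.4.1. Scheduled 16%. No special measure applies. → 16%.
Line C: pigment → 15.1; granular → 15.1.2; technical-grade → 15.1.2.1. Scheduled 35%. anti-dumping (Harrowgate, 15.1.2): +6%; total 35% + 6% = 41%. → 41%.
Line D: pigment → 15.1; tablet form → 15.1.3; analytical-grade → 15.1.3.2. Scheduled 21%. No special measure applies. → 21%.
Sum: 8% + 16% + 41% + 21% = 86%.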